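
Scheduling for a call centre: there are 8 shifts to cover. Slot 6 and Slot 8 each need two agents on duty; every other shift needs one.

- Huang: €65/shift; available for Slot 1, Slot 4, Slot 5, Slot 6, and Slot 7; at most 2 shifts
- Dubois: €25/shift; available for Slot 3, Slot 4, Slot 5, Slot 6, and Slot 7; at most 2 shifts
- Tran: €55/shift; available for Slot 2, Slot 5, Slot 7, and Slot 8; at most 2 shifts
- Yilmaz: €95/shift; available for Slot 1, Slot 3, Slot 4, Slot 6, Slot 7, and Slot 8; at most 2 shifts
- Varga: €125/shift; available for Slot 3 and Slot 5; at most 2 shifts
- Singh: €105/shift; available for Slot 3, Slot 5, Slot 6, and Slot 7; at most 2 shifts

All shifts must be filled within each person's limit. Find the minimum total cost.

€690

Slot 2 can only be covered by Tran, so that assignment is forced.
Slot 8 can only be covered by Tran and Yilmaz, so that assignment is forced.
Picking the cheapest available agent for each shift independently would cost €460, but that ignores the shift limits.
An optimal schedule: Slot 1→Huang, Slot 2→Tran, Slot 3→Dubois, Slot 4→Huang, Slot 5→Dubois, Slot 6→Yilmaz+Singh, Slot 7→Singh, Slot 8→Tran+Yilmaz.
Total: 65 + 55 + 25 + 65 + 25 + 95 + 105 + 105 + 55 + 95 = €690.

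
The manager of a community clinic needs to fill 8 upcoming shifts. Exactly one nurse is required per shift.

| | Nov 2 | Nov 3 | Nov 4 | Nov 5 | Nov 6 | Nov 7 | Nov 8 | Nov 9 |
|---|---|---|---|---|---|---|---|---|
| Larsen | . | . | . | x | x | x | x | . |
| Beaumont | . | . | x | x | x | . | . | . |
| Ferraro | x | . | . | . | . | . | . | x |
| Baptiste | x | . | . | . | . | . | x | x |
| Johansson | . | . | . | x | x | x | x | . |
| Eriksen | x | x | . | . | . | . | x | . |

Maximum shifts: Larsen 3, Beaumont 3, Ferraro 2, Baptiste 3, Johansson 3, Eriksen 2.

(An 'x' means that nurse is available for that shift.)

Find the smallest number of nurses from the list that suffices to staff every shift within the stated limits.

8 slots to fill and no one can take more than 3, so at least ⌈8/3⌉ = 3 nurses are needed.
Shifts {Nov 3, Nov 4, Nov 7, Nov 9} need 4 slots, but among the nurses available for them (Larsen, Beaumont, Ferraro, Baptiste, Johansson, and Eriksen) any 3 together supply at most 3. So 3 nurses are not enough.
Larsen, Beaumont, Ferraro, and Eriksen alone can cover everything: Nov 2→Ferraro, Nov 3→Eriksen, Nov 4→Beaumont, Nov 5→Larsen, Nov 6→Larsen, Nov 7→Larsen, Nov 8→Eriksen, Nov 9→Ferraro.

4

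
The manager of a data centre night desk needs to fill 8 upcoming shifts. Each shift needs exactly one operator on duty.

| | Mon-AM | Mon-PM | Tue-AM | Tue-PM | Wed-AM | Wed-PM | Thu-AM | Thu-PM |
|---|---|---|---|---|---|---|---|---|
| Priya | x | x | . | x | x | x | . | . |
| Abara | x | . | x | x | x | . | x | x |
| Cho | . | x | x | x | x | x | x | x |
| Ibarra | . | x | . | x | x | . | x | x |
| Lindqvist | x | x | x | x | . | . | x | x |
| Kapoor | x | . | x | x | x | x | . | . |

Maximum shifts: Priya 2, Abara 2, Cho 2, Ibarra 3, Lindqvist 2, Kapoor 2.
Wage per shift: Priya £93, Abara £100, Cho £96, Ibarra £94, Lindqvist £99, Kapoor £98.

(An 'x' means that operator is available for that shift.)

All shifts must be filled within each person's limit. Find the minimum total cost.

Picking the cheapest available operator for each shift independently would cost £749, but that ignores the shift limits.
An optimal schedule: Mon-AM→Priya, Mon-PM→Ibarra, Tue-AM→Cho, Tue-PM→Kapoor, Wed-AM→Cho, Wed-PM→Priya, Thu-AM→Ibarra, Thu-PM→Ibarra.
Total: 93 + 94 + 96 + 98 + 96 + 93 + 94 + 94 = £758.

£758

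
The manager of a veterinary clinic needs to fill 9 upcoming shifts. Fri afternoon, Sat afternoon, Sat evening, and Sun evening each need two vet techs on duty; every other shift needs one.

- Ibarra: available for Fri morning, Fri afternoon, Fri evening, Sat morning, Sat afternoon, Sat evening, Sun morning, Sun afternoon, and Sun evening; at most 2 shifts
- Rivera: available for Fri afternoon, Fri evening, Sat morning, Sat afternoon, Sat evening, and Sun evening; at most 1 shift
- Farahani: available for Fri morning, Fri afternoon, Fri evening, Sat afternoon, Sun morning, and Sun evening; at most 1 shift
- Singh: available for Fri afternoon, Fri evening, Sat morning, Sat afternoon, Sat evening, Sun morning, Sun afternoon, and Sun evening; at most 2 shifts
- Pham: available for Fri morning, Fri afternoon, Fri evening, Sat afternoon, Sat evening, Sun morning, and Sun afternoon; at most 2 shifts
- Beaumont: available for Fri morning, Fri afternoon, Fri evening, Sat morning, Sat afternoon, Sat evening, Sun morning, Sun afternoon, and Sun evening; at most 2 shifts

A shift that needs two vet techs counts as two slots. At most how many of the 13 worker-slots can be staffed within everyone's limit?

Total capacity across all vet techs is 2+1+1+2+2+2 = 10, and 13 slots are needed, so at most 10 can be filled.
An assignment achieving 10: Fri morning→Ibarra, Fri afternoon→Pham+Beaumont, Fri evening→Pham, Sat morning→Ibarra, Sat evening→Rivera+Singh, Sun morning→Farahani, Sun afternoon→Singh, Sun evening→Beaumont.
Loads: Ibarra 2/2, Rivera 1/1, Farahani 1/1, Singh 2/2, Pham 2/2, Beaumont 2/2.

10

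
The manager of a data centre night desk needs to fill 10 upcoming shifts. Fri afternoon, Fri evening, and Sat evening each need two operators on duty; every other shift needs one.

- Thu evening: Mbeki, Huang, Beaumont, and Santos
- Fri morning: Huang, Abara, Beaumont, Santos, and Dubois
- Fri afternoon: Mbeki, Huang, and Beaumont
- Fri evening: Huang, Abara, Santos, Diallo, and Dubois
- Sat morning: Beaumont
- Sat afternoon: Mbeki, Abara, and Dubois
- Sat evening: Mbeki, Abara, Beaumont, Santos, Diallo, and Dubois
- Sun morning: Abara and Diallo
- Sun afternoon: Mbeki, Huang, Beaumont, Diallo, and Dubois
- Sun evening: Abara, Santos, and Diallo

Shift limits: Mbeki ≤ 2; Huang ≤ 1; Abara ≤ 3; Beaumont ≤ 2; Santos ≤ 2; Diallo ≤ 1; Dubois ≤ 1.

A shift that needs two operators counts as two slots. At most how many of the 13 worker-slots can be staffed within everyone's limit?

Total capacity across all operators is 2+1+3+2+2+1+1 = 12, and 13 slots are needed, so at most 12 can be filled.
An assignment achieving 12: Thu evening→Beaumont, Fri morning→Abara, Fri afternoon→Mbeki+Huang, Fri evening→Santos+Diallo, Sat morning→Beaumont, Sat afternoon→Mbeki, Sat evening→Santos, Sun morning→Abara, Sun afternoon→Dubois, Sun evening→Abara.
Loads: Mbeki 2/2, Huang 1/1, Abara 3/3, Beaumont 2/2, Santos 2/2, Diallo 1/1, Dubois 1/1.

12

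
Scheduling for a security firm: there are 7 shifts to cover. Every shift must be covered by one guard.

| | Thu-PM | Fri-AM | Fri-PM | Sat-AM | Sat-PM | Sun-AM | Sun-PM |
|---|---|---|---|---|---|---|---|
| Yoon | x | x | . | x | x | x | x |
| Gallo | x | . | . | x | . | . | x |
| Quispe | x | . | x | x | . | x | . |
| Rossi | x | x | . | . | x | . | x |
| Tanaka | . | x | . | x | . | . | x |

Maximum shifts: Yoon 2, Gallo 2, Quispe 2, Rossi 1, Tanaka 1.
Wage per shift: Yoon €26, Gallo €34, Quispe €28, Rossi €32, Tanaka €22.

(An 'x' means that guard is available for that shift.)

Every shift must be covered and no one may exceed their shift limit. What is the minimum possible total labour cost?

Fri-PM can only be covered by Quispe, so that assignment is forced.
Picking the cheapest available guard for each shift independently would cost €172, but that ignores the shift limits.
An optimal schedule: Thu-PM→Quispe, Fri-AM→Tanaka, Fri-PM→Quispe, Sat-AM→Gallo, Sat-PM→Yoon, Sun-AM→Yoon, Sun-PM→Rossi.
Total: 28 + 22 + 28 + 34 + 26 + 26 + 32 = €196.

€196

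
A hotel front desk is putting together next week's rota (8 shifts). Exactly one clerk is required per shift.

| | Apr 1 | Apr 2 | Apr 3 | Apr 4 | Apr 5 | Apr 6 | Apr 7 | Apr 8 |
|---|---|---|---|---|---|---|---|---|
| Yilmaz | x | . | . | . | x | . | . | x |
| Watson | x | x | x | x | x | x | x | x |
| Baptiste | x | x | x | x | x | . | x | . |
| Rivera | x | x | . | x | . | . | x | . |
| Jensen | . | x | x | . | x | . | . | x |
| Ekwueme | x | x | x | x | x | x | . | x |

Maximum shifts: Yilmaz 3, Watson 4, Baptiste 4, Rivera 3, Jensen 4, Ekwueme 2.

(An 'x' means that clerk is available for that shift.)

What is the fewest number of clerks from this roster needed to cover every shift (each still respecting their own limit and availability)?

2

8 slots to fill and no one can take more than 4, so at least ⌈8/4⌉ = 2 clerks are needed.
Watson and Baptiste alone can cover everything: Apr 1→Watson, Apr 2→Watson, Apr 3→Baptiste, Apr 4→Baptiste, Apr 5→Baptiste, Apr 6→Watson, Apr 7→Baptiste, Apr 8→Watson.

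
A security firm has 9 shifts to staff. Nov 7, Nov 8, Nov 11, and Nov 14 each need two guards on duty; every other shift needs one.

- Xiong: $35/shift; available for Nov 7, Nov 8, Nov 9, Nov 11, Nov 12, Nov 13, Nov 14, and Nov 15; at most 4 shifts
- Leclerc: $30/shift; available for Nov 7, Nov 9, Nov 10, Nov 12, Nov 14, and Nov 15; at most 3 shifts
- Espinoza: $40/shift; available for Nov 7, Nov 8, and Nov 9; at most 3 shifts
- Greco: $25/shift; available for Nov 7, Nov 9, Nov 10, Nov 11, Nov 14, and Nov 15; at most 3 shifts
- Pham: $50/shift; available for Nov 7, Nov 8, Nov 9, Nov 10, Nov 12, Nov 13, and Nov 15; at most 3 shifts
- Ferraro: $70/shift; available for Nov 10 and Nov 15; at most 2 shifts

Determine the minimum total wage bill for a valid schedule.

Nov 11 can only be covered by Xiong and Greco, so that assignment is forced.
Picking the cheapest available guard for each shift independently would cost $385, but that ignores the shift limits.
An optimal schedule: Nov 7→Xiong+Espinoza, Nov 8→Xiong+Espinoza, Nov 9→Espinoza, Nov 10→Greco, Nov 11→Greco+Xiong, Nov 12→Leclerc, Nov 13→Xiong, Nov 14→Greco+Leclerc, Nov 15→Leclerc.
Total: 35 + 40 + 35 + 40 + 40 + 25 + 25 + 35 + 30 + 35 + 25 + 30 + 30 = $425.

$425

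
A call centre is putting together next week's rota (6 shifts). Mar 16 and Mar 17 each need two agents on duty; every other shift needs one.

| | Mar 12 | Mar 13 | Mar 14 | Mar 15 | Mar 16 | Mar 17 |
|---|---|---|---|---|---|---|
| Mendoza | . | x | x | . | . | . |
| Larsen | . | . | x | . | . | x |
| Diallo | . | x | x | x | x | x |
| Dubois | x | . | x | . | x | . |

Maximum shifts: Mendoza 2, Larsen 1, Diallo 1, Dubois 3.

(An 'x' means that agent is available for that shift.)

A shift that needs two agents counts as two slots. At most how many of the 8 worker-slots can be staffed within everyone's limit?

Total capacity across all agents is 2+1+1+3 = 7, and 8 slots are needed, so at most 7 can be filled.
Shifts {Mar 15, Mar 16} need 3 slots but only Diallo and Dubois are available for them, supplying at most 2 — so at least 1 slot must go unfilled.
An assignment achieving 6: Mar 12→Dubois, Mar 13→Mendoza, Mar 14→Mendoza, Mar 15→Diallo, Mar 16→Dubois, Mar 17→Larsen.
Loads: Mendoza 2/2, Larsen 1/1, Diallo 1/1, Dubois 2/3.

6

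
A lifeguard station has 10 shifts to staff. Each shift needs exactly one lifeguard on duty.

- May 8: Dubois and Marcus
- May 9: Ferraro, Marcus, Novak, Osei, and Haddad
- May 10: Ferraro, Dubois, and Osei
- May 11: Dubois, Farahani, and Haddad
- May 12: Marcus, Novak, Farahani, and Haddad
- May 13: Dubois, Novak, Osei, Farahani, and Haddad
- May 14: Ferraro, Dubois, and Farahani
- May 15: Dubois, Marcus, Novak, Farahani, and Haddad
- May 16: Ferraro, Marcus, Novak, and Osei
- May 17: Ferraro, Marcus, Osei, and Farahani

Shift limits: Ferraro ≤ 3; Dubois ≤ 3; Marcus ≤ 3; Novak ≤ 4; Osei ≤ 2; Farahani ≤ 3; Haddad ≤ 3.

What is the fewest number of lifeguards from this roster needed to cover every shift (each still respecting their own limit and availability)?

10 slots to fill and no one can take more than 4, so at least ⌈10/4⌉ = 3 lifeguards are needed.
Ferraro, Dubois, and Novak alone can cover everything: May 8→Dubois, May 9→Ferraro, May 10→Ferraro, May 11→Dubois, May 12→Novak, May 13→Novak, May 14→Dubois, May 15→Novak, May 16→Novak, May 17→Ferraro.

3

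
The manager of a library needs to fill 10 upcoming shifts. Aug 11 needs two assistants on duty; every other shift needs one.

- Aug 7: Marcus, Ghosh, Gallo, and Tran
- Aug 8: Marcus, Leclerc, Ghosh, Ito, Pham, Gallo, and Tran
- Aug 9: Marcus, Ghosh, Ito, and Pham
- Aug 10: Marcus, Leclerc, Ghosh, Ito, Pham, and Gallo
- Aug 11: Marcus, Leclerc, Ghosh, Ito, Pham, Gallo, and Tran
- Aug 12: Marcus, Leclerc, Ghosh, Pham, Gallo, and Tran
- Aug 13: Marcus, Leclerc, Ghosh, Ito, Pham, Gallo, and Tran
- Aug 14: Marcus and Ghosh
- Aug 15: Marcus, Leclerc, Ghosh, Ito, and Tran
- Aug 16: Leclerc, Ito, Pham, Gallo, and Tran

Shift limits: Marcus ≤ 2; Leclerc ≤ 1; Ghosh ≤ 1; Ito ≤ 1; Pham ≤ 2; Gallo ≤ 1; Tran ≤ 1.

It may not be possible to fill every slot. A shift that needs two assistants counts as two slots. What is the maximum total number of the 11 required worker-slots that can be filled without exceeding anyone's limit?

Total capacity across all assistants is 2+1+1+1+2+1+1 = 9, and 11 slots are needed, so at most 9 can be filled.
An assignment achieving 9: Aug 7→Marcus, Aug 8→Gallo, Aug 9→Ghosh, Aug 10→Pham, Aug 11→Tran, Aug 12→Pham, Aug 14→Marcus, Aug 15→Leclerc, Aug 16→Ito.
Loads: Marcus 2/2, Leclerc 1/1, Ghosh 1/1, Ito 1/1, Pham 2/2, Gallo 1/1, Tran 1/1.

9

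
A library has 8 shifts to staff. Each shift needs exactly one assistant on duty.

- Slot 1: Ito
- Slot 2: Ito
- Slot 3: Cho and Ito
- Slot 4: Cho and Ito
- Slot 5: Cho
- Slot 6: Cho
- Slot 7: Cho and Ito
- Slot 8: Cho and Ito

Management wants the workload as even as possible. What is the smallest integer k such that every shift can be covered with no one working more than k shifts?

4

With 2 assistants and 8 worker-slots to fill, someone must work at least ⌈8/2⌉ = 4 shifts, so k ≥ 4.
k = 4 works: Slot 1→Ito, Slot 2→Ito, Slot 3→Cho, Slot 4→Cho, Slot 5→Cho, Slot 6→Cho, Slot 7→Ito, Slot 8→Ito.
Loads: Cho 4, Ito 4 — all ≤ 4.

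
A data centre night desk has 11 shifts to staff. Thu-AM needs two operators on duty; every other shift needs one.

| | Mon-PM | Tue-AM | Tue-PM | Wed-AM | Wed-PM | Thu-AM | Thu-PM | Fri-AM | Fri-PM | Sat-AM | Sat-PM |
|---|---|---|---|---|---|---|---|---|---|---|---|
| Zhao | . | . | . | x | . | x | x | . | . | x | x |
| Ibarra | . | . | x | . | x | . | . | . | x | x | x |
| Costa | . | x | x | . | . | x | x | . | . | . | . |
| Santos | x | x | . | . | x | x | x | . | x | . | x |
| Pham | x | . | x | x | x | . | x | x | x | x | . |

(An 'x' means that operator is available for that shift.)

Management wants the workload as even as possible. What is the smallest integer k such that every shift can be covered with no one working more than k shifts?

3

With 5 operators and 12 worker-slots to fill, someone must work at least ⌈12/5⌉ = 3 shifts, so k ≥ 3.
k = 3 works: Mon-PM→Santos, Tue-AM→Costa, Tue-PM→Ibarra, Wed-AM→Zhao, Wed-PM→Ibarra, Thu-AM→Zhao+Costa, Thu-PM→Costa, Fri-AM→Pham, Fri-PM→Ibarra, Sat-AM→Zhao, Sat-PM→Santos.
Loads: Zhao 3, Ibarra 3, Costa 3, Santos 2, Pham 1 — all ≤ 3.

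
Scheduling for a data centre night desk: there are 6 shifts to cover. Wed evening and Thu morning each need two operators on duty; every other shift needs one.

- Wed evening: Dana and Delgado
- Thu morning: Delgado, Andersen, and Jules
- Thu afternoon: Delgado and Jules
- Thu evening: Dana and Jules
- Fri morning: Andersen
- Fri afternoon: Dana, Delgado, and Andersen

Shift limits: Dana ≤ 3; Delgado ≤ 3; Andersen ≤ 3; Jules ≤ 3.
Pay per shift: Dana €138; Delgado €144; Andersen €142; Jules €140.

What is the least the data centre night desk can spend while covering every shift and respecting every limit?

€1122

Wed evening can only be covered by Dana and Delgado, so that assignment is forced.
Fri morning can only be covered by Andersen, so that assignment is forced.
Picking the cheapest available operator for each shift independently would cost €1122, and that bound is achievable.
An optimal schedule: Wed evening→Dana+Delgado, Thu morning→Jules+Andersen, Thu afternoon→Jules, Thu evening→Dana, Fri morning→Andersen, Fri afternoon→Dana.
Total: 138 + 144 + 140 + 142 + 140 + 138 + 142 + 138 = €1122.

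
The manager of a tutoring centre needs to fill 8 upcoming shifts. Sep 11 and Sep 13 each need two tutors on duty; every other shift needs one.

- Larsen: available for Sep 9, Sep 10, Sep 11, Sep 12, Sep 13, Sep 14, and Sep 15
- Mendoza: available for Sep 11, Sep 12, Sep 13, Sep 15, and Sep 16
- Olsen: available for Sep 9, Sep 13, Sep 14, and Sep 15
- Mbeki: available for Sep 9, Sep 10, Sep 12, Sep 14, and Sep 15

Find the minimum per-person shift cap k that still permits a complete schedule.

With 4 tutors and 10 worker-slots to fill, someone must work at least ⌈10/4⌉ = 3 shifts, so k ≥ 3.
k = 3 works: Sep 9→Larsen, Sep 10→Larsen, Sep 11→Larsen+Mendoza, Sep 12→Mbeki, Sep 13→Mendoza+Olsen, Sep 14→Olsen, Sep 15→Olsen, Sep 16→Mendoza.
Loads: Larsen 3, Mendoza 3, Olsen 3, Mbeki 1 — all ≤ 3.

3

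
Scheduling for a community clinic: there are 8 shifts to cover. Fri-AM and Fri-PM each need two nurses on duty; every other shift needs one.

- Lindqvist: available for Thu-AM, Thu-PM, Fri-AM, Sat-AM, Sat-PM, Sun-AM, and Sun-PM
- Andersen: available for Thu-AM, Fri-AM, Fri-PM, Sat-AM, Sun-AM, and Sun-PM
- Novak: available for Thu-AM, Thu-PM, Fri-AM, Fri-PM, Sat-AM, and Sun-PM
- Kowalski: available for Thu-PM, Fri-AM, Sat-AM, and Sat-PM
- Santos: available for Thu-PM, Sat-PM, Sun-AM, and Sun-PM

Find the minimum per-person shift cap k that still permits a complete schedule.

With 5 nurses and 10 worker-slots to fill, someone must work at least ⌈10/5⌉ = 2 shifts, so k ≥ 2.
k = 2 works: Thu-AM→Lindqvist, Thu-PM→Santos, Fri-AM→Novak+Kowalski, Fri-PM→Andersen+Novak, Sat-AM→Kowalski, Sat-PM→Lindqvist, Sun-AM→Andersen, Sun-PM→Santos.
Loads: Lindqvist 2, Andersen 2, Novak 2, Kowalski 2, Santos 2 — all ≤ 2.

2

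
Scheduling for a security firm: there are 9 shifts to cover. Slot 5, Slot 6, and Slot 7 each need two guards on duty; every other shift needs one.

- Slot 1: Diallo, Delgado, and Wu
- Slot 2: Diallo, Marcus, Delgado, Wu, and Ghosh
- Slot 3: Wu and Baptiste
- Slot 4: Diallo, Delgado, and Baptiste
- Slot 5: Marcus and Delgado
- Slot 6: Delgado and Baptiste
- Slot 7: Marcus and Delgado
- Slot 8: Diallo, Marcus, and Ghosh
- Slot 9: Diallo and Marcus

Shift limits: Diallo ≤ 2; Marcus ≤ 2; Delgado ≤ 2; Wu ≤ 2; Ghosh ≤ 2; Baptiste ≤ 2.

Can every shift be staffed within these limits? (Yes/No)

No

Total capacity is 12 and 12 slots are needed, so capacity alone doesn't rule it out.
Shifts {Slot 5, Slot 6, Slot 7} need 6 worker-slots in total, but the guards available for any of those shifts (Marcus, Delgado, and Baptiste) can supply at most 5 among them. So no valid schedule exists.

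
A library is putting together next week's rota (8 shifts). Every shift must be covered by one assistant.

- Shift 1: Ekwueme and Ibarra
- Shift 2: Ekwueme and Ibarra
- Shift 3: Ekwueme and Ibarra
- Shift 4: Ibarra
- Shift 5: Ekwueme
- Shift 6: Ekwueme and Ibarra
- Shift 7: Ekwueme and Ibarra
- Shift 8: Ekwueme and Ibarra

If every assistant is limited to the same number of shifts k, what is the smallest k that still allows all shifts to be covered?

With 2 assistants and 8 worker-slots to fill, someone must work at least ⌈8/2⌉ = 4 shifts, so k ≥ 4.
k = 4 works: Shift 1→Ekwueme, Shift 2→Ekwueme, Shift 3→Ekwueme, Shift 4→Ibarra, Shift 5→Ekwueme, Shift 6→Ibarra, Shift 7→Ibarra, Shift 8→Ibarra.
Loads: Ekwueme 4, Ibarra 4 — all ≤ 4.

4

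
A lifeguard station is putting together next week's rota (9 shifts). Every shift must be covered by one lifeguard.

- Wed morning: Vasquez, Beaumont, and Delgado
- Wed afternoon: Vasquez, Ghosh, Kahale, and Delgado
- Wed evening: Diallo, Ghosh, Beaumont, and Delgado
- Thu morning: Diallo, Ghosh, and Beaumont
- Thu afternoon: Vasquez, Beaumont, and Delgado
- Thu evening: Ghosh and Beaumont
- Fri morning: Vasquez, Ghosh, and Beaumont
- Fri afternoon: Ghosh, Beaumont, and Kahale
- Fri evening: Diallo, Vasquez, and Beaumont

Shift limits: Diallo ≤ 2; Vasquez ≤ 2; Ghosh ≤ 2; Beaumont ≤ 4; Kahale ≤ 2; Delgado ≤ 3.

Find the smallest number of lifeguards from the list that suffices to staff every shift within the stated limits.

9 slots to fill and no one can take more than 4, so at least ⌈9/4⌉ = 3 lifeguards are needed.
Diallo, Beaumont, and Delgado alone can cover everything: Wed morning→Beaumont, Wed afternoon→Delgado, Wed evening→Delgado, Thu morning→Diallo, Thu afternoon→Delgado, Thu evening→Beaumont, Fri morning→Beaumont, Fri afternoon→Beaumont, Fri evening→Diallo.

3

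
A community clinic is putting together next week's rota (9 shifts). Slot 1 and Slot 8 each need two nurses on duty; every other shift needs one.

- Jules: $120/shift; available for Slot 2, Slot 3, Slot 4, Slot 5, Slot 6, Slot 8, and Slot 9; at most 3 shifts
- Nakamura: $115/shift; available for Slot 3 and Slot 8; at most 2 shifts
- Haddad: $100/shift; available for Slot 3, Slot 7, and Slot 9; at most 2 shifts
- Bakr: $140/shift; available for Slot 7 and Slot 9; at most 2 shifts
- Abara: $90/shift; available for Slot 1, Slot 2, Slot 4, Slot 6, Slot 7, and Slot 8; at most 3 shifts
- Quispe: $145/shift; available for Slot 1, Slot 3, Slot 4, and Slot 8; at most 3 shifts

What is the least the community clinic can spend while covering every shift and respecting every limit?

$1205

Slot 1 can only be covered by Abara and Quispe, so that assignment is forced.
Slot 5 can only be covered by Jules, so that assignment is forced.
Picking the cheapest available nurse for each shift independently would cost $1120, but that ignores the shift limits.
An optimal schedule: Slot 1→Abara+Quispe, Slot 2→Jules, Slot 3→Nakamura, Slot 4→Abara, Slot 5→Jules, Slot 6→Jules, Slot 7→Haddad, Slot 8→Nakamura+Abara, Slot 9→Haddad.
Total: 90 + 145 + 120 + 115 + 90 + 120 + 120 + 100 + 115 + 90 + 100 = $1205.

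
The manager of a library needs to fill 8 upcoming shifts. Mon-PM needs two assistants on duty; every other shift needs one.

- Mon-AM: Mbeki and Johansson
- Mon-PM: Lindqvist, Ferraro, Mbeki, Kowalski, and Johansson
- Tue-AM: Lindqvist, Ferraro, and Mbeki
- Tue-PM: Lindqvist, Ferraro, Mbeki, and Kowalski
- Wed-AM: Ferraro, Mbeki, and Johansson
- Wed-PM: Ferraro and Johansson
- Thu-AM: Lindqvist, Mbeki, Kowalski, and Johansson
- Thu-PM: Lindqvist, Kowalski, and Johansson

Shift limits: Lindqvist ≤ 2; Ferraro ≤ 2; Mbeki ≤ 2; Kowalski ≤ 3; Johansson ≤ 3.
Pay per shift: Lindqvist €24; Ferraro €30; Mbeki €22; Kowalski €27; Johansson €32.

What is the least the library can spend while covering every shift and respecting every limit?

Picking the cheapest available assistant for each shift independently would cost €210, but that ignores the shift limits.
An optimal schedule: Mon-AM→Mbeki, Mon-PM→Lindqvist+Kowalski, Tue-AM→Mbeki, Tue-PM→Kowalski, Wed-AM→Ferraro, Wed-PM→Ferraro, Thu-AM→Kowalski, Thu-PM→Lindqvist.
Total: 22 + 24 + 27 + 22 + 27 + 30 + 30 + 27 + 24 = €233.

€233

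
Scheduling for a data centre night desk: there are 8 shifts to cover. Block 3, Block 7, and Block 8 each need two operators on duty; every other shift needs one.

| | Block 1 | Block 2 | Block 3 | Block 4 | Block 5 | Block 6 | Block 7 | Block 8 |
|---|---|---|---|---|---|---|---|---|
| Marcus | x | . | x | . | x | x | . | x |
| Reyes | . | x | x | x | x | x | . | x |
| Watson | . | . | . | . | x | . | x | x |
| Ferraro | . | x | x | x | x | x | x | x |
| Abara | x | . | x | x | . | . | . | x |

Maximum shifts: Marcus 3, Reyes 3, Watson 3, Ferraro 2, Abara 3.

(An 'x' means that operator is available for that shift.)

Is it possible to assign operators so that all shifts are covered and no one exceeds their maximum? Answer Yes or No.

Block 7 can only be covered by Watson and Ferraro, so that assignment is forced.
One valid schedule: Block 1→Marcus, Block 2→Reyes, Block 3→Reyes+Ferraro, Block 4→Reyes, Block 5→Marcus, Block 6→Marcus, Block 7→Watson+Ferraro, Block 8→Watson+Abara.
Loads: Marcus 3/3, Reyes 3/3, Watson 2/3, Ferraro 2/2, Abara 1/3 — all within limits.

Yes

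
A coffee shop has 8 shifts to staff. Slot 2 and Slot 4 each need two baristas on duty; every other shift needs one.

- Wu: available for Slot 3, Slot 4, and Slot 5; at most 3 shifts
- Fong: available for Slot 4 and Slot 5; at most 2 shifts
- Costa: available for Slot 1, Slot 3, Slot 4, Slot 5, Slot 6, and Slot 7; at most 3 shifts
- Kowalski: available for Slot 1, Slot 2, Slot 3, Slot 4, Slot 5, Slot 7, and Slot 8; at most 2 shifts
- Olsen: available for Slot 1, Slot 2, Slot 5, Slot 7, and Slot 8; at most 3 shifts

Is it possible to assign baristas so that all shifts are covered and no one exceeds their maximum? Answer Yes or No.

Slot 2 can only be covered by Kowalski and Olsen, so that assignment is forced.
Slot 6 can only be covered by Costa, so that assignment is forced.
One valid schedule: Slot 1→Costa, Slot 2→Kowalski+Olsen, Slot 3→Wu, Slot 4→Wu+Fong, Slot 5→Wu, Slot 6→Costa, Slot 7→Costa, Slot 8→Kowalski.
Loads: Wu 3/3, Fong 1/2, Costa 3/3, Kowalski 2/2, Olsen 1/3 — all within limits.

Yes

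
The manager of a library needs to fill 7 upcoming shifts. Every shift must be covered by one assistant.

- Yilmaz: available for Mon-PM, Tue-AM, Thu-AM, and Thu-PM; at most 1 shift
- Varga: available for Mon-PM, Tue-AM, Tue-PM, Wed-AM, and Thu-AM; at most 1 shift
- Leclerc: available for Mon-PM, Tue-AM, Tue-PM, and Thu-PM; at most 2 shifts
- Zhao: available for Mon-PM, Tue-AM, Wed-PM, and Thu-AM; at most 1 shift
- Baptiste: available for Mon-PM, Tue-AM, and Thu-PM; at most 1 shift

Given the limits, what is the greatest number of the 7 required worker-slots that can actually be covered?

6

Total capacity across all assistants is 1+1+2+1+1 = 6, and 7 slots are needed, so at most 6 can be filled.
An assignment achieving 6: Mon-PM→Baptiste, Tue-PM→Leclerc, Wed-AM→Varga, Wed-PM→Zhao, Thu-AM→Yilmaz, Thu-PM→Leclerc.
Loads: Yilmaz 1/1, Varga 1/1, Leclerc 2/2, Zhao 1/1, Baptiste 1/1.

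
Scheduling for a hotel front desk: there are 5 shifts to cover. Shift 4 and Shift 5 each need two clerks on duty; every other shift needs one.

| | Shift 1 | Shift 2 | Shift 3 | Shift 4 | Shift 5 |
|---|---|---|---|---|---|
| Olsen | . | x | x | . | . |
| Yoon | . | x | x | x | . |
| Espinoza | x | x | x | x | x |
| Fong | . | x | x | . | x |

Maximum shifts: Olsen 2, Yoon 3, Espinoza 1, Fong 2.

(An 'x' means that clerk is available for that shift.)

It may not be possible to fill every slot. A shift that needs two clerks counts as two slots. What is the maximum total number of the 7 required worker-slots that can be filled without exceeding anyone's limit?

5

Total capacity across all clerks is 2+3+1+2 = 8, and 7 slots are needed, so at most 7 can be filled.
Shifts {Shift 1, Shift 4} need 3 slots but only Yoon and Espinoza are available for them, supplying at most 2 — so at least 1 slot must go unfilled.
An assignment achieving 5: Shift 1→Espinoza, Shift 2→Olsen, Shift 3→Olsen, Shift 4→Yoon, Shift 5→Fong.
Loads: Olsen 2/2, Yoon 1/3, Espinoza 1/1, Fong 1/2.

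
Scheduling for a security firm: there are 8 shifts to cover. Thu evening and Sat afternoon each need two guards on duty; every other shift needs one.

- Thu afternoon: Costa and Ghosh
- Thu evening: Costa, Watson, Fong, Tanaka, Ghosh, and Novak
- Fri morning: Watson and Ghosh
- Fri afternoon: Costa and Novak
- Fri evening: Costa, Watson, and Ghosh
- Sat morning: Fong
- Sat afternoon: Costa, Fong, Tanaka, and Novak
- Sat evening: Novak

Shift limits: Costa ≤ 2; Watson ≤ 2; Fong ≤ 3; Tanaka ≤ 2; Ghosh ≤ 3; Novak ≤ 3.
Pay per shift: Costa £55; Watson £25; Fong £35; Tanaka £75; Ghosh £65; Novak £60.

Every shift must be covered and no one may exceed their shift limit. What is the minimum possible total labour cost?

Sat morning can only be covered by Fong, so that assignment is forced.
Sat evening can only be covered by Novak, so that assignment is forced.
Picking the cheapest available guard for each shift independently would cost £405, but that ignores the shift limits.
An optimal schedule: Thu afternoon→Costa, Thu evening→Fong+Novak, Fri morning→Watson, Fri afternoon→Costa, Fri evening→Watson, Sat morning→Fong, Sat afternoon→Fong+Novak, Sat evening→Novak.
Total: 55 + 35 + 60 + 25 + 55 + 25 + 35 + 35 + 60 + 60 = £445.

£445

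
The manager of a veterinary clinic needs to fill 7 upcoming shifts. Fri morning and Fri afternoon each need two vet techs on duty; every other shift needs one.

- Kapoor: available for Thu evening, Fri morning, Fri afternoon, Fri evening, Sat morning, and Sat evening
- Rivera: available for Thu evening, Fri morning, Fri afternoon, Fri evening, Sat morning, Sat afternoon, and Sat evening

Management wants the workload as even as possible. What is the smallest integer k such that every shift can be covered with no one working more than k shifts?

5

With 2 vet techs and 9 worker-slots to fill, someone must work at least ⌈9/2⌉ = 5 shifts, so k ≥ 5.
k = 5 works: Thu evening→Kapoor, Fri morning→Kapoor+Rivera, Fri afternoon→Kapoor+Rivera, Fri evening→Kapoor, Sat morning→Kapoor, Sat afternoon→Rivera, Sat evening→Rivera.
Loads: Kapoor 5, Rivera 4 — all ≤ 5.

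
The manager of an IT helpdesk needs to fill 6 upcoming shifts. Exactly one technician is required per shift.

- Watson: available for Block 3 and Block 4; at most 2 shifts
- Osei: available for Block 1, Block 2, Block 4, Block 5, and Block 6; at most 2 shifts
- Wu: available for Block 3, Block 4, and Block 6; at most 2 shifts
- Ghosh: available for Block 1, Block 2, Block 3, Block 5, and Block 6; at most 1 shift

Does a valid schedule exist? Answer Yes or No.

Yes

One valid schedule: Block 1→Osei, Block 2→Osei, Block 3→Watson, Block 4→Watson, Block 5→Ghosh, Block 6→Wu.
Loads: Watson 2/2, Osei 2/2, Wu 1/2, Ghosh 1/1 — all within limits.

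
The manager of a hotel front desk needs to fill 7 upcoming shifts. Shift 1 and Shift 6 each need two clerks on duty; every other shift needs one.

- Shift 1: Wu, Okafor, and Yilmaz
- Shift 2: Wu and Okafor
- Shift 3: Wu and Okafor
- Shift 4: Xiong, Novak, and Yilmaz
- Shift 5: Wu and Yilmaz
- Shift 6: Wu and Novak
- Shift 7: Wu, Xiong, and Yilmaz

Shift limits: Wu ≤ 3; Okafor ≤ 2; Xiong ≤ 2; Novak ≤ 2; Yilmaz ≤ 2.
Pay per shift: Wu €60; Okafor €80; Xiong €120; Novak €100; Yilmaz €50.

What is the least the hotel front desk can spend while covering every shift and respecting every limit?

€640

Shift 6 can only be covered by Wu and Novak, so that assignment is forced.
Picking the cheapest available clerk for each shift independently would cost €540, but that ignores the shift limits.
An optimal schedule: Shift 1→Yilmaz+Okafor, Shift 2→Wu, Shift 3→Okafor, Shift 4→Novak, Shift 5→Yilmaz, Shift 6→Wu+Novak, Shift 7→Wu.
Total: 50 + 80 + 60 + 80 + 100 + 50 + 60 + 100 + 60 = €640.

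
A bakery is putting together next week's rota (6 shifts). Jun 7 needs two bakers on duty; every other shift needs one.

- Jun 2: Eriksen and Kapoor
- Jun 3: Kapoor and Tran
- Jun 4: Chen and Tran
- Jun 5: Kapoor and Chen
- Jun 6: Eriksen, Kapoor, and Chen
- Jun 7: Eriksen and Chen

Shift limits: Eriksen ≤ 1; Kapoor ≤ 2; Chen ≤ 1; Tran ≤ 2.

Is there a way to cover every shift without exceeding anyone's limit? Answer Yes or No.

Shifts {Jun 2, Jun 5, Jun 6, Jun 7} need 5 worker-slots in total, but the bakers available for any of those shifts (Eriksen, Kapoor, and Chen) can supply at most 4 among them. So no valid schedule exists.

No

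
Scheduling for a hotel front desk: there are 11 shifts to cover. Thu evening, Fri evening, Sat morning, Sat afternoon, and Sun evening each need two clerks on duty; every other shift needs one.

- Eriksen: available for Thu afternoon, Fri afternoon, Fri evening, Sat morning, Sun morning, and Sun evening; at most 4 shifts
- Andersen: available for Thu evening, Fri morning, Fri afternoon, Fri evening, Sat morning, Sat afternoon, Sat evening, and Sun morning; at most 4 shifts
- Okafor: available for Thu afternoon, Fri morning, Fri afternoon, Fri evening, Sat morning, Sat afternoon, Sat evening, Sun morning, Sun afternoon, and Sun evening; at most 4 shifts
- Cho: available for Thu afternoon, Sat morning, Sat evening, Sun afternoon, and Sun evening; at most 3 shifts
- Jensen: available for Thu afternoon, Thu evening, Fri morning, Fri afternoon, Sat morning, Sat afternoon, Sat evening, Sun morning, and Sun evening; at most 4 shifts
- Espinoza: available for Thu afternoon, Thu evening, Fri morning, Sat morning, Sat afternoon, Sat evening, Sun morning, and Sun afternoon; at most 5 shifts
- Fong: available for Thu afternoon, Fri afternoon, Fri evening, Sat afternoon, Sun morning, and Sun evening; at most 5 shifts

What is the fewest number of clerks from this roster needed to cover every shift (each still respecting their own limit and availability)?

16 slots to fill and no one can take more than 5, so at least ⌈16/5⌉ = 4 clerks are needed.
Eriksen, Andersen, Okafor, and Jensen alone can cover everything: Thu afternoon→Eriksen, Thu evening→Andersen+Jensen, Fri morning→Andersen, Fri afternoon→Jensen, Fri evening→Eriksen+Andersen, Sat morning→Eriksen+Jensen, Sat afternoon→Andersen+Okafor, Sat evening→Okafor, Sun morning→Jensen, Sun afternoon→Okafor, Sun evening→Eriksen+Okafor.

4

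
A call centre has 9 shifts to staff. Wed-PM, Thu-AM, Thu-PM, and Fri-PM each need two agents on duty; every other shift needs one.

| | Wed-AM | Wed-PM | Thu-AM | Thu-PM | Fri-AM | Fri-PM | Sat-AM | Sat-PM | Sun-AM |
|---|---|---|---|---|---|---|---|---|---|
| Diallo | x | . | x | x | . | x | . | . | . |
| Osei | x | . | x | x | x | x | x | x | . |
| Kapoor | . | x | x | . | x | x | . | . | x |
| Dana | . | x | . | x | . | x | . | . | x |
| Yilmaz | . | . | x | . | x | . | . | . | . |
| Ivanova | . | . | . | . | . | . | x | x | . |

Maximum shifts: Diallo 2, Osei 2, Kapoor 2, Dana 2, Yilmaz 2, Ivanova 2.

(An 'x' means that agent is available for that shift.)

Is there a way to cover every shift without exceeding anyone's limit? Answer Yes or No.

Total capacity is 2+2+2+2+2+2 = 12 but 13 worker-slots are needed — infeasible.

No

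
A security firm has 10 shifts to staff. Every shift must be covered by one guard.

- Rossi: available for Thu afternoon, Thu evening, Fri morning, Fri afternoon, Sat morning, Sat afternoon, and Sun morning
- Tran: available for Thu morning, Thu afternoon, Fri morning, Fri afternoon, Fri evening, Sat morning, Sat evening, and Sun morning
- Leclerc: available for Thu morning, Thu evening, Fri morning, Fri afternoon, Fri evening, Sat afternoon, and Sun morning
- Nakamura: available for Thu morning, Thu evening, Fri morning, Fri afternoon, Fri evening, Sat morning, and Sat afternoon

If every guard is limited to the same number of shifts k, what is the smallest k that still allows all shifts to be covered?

3

With 4 guards and 10 worker-slots to fill, someone must work at least ⌈10/4⌉ = 3 shifts, so k ≥ 3.
k = 3 works: Thu morning→Tran, Thu afternoon→Rossi, Thu evening→Rossi, Fri morning→Leclerc, Fri afternoon→Nakamura, Fri evening→Tran, Sat morning→Rossi, Sat afternoon→Leclerc, Sat evening→Tran, Sun morning→Leclerc.
Loads: Rossi 3, Tran 3, Leclerc 3, Nakamura 1 — all ≤ 3.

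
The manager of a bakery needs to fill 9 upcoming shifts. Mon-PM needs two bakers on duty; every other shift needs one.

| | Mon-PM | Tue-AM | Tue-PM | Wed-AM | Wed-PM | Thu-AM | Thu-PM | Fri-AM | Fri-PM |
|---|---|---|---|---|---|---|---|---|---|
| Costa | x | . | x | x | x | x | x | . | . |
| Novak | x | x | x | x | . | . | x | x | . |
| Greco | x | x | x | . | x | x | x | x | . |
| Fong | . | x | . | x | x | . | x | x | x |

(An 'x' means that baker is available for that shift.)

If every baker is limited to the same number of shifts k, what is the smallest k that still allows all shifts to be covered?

3

With 4 bakers and 10 worker-slots to fill, someone must work at least ⌈10/4⌉ = 3 shifts, so k ≥ 3.
k = 3 works: Mon-PM→Costa+Novak, Tue-AM→Novak, Tue-PM→Costa, Wed-AM→Novak, Wed-PM→Greco, Thu-AM→Costa, Thu-PM→Greco, Fri-AM→Greco, Fri-PM→Fong.
Loads: Costa 3, Novak 3, Greco 3, Fong 1 — all ≤ 3.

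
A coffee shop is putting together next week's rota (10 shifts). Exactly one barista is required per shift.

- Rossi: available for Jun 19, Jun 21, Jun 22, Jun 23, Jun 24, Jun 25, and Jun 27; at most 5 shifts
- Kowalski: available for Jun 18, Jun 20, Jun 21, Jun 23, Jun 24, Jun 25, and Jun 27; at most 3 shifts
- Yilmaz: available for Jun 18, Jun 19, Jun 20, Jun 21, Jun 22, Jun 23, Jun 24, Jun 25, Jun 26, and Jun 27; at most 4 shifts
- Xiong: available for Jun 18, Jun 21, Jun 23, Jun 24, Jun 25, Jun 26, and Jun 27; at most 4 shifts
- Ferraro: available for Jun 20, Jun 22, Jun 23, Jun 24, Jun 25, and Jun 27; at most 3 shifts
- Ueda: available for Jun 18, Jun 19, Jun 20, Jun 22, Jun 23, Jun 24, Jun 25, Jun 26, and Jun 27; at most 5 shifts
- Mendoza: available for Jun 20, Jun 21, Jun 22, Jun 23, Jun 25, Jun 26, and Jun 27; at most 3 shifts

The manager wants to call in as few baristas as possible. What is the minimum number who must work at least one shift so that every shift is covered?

10 slots to fill and no one can take more than 5, so at least ⌈10/5⌉ = 2 baristas are needed.
Rossi and Ueda alone can cover everything: Jun 18→Ueda, Jun 19→Rossi, Jun 20→Ueda, Jun 21→Rossi, Jun 22→Rossi, Jun 23→Rossi, Jun 24→Rossi, Jun 25→Ueda, Jun 26→Ueda, Jun 27→Ueda.

2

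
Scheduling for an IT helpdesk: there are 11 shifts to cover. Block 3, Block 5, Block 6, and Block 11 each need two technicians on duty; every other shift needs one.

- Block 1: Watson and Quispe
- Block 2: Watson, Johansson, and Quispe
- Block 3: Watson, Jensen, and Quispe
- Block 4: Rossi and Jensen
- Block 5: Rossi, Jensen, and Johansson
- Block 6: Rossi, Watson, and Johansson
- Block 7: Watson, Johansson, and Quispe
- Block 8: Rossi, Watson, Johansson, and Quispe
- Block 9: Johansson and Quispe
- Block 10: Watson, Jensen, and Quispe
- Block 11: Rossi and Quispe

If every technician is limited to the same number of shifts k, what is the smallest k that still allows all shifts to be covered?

With 5 technicians and 15 worker-slots to fill, someone must work at least ⌈15/5⌉ = 3 shifts, so k ≥ 3.
k = 3 works: Block 1→Watson, Block 2→Watson, Block 3→Watson+Jensen, Block 4→Rossi, Block 5→Jensen+Johansson, Block 6→Rossi+Johansson, Block 7→Quispe, Block 8→Quispe, Block 9→Johansson, Block 10→Jensen, Block 11→Rossi+Quispe.
Loads: Rossi 3, Watson 3, Jensen 3, Johansson 3, Quispe 3 — all ≤ 3.

3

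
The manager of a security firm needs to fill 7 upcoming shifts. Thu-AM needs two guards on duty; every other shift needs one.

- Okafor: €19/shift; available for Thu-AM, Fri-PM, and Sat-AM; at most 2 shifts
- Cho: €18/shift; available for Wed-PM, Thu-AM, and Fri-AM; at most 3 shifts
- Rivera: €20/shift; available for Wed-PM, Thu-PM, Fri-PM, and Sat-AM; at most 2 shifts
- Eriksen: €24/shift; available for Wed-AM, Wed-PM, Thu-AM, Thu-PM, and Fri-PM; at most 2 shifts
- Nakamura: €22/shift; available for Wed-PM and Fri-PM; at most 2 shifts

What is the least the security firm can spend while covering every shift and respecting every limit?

Wed-AM can only be covered by Eriksen, so that assignment is forced.
Fri-AM can only be covered by Cho, so that assignment is forced.
Picking the cheapest available guard for each shift independently would cost €155, but that ignores the shift limits.
An optimal schedule: Wed-AM→Eriksen, Wed-PM→Cho, Thu-AM→Okafor+Cho, Thu-PM→Rivera, Fri-AM→Cho, Fri-PM→Rivera, Sat-AM→Okafor.
Total: 24 + 18 + 19 + 18 + 20 + 18 + 20 + 19 = €156.

€156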